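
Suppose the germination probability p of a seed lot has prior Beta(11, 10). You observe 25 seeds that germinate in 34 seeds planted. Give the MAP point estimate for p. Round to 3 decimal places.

Prior: Beta(11, 10).
Data: 25 successes in 34 trials. The binomial likelihood contributes p^25(1−p)^9, so the posterior is Beta(11+25, 10+9) = Beta(36, 19).
For Beta(a, b) with a, b > 1 the mode is (a−1)/(a+b−2) = 35/53 ≈ 0.660.

p̂_MAP = 0.660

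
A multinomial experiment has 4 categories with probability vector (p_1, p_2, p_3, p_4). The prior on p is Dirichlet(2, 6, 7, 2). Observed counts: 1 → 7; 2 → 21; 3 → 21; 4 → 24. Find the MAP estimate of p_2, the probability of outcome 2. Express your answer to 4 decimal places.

The posterior is Dirichlet(αᵢ + nᵢ) = Dirichlet(9, 27, 28, 26).
For a Dirichlet(a₁,…,a_K) with all aᵢ > 1, the mode has j-th component (aⱼ − 1)/(Σaᵢ − K).
Here Σaᵢ = 90 and K = 4, so p_2 = (27 − 1)/(90 − 4) = 26/86 ≈ 0.3023.

MAP estimate: 0.3023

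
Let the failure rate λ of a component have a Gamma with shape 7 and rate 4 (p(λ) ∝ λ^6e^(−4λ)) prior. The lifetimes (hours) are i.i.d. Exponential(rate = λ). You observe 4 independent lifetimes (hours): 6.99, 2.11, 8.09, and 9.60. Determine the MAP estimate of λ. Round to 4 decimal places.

The Exponential(rate=λ) likelihood is ∝ λ^n e^(−λΣtᵢ). Here n = 4 and Σtᵢ = 6.99 + 2.11 + 8.09 + 9.60 = 26.79.
Posterior ∝ λ^6e^(−4λ) · λ^4e^(−26.79λ) = λ^10e^(−30.79λ), i.e. Gamma(11, 30.79).
Mode = (a−1)/b = 10/30.79 ≈ 0.3248.

λ̂_MAP = 0.3248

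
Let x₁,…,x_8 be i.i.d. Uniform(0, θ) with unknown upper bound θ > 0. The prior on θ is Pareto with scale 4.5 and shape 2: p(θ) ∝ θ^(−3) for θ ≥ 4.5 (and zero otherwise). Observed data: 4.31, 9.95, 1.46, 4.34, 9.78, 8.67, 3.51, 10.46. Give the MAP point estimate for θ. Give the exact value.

θ̂_MAP = 10.46

The Uniform(0, θ) likelihood is θ^(−n) for θ ≥ max(xᵢ), zero otherwise. Here max(xᵢ) = 10.46.
Posterior ∝ θ^(−3) · θ^(−8) = θ^(−11) on θ ≥ max(4.5, 10.46) = 10.46.
This density is strictly decreasing in θ, so the posterior mode lies at the lower boundary of the support.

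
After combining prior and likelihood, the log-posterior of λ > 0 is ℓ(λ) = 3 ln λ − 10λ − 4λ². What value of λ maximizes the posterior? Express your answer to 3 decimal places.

λ̂_MAP = 0.250

ℓ'(λ) = 3/λ − 10 − 8λ. Setting this to zero and multiplying by λ: 8λ² + 10λ − 3 = 0.
λ = (−10 + √(10² + 4·8·3)) / (2·8) = (−10 + √196) / 16 = (−10 + 14)/16 = 1/4.
ℓ''(λ) = −3/λ² − 8 < 0, confirming a maximum.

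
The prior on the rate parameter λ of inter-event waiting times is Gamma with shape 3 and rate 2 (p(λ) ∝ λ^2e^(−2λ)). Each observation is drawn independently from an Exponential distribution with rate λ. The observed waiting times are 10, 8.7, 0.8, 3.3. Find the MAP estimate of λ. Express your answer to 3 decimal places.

λ̂_MAP = 0.242

The Exponential(rate=λ) likelihood is ∝ λ^n e^(−λΣtᵢ). Here n = 4 and Σtᵢ = 10 + 8.7 + 0.8 + 3.3 = 22.8.
Posterior ∝ λ^2e^(−2λ) · λ^4e^(−22.8λ) = λ^6e^(−24.8λ), i.e. Gamma(7, 24.8).
Mode = (a−1)/b = 6/24.8 ≈ 0.242.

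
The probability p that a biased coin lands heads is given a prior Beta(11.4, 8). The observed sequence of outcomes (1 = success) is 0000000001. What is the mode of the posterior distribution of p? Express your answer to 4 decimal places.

Prior: Beta(11.4, 8).
Data: 1 success in 10 trials (from the sequence). The binomial likelihood contributes p(1−p)^9, so the posterior is Beta(11.4+1, 8+9) = Beta(12.4, 17).
For Beta(a, b) with a, b > 1 the mode is (a−1)/(a+b−2) = 11.4/27.4 ≈ 0.4161.

p̂_MAP = 0.4161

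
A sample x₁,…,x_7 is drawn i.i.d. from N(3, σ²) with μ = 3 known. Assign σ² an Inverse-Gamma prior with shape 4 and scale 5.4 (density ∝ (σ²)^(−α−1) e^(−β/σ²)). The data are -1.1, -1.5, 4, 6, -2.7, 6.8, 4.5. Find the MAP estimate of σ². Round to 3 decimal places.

Sum of squared deviations about the known mean: SS = (-1.1−3)² + (-1.5−3)² + (4−3)² + (6−3)² + (-2.7−3)² + (6.8−3)² + (4.5−3)² = 96.24.
The Normal likelihood contributes (σ²)^(−n/2) exp(−SS/(2σ²)), so the posterior is Inverse-Gamma(α + n/2, β + SS/2) = Inverse-Gamma(7.5, 53.52).
The mode of Inverse-Gamma(a, b) is b/(a+1) = 53.52/8.5 ≈ 6.296.

σ̂²_MAP = 6.296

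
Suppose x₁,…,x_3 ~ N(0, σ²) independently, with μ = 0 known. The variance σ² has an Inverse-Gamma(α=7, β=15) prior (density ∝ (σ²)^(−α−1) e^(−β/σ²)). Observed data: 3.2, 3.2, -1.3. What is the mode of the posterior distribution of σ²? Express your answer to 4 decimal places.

σ̂²_MAP = 2.7458

Sum of squared deviations about the known mean: SS = (3.2−0)² + (3.2−0)² + (-1.3−0)² = 22.17.
The Normal likelihood contributes (σ²)^(−n/2) exp(−SS/(2σ²)), so the posterior is Inverse-Gamma(α + n/2, β + SS/2) = Inverse-Gamma(8.5, 26.085).
The mode of Inverse-Gamma(a, b) is b/(a+1) = 26.085/9.5 ≈ 2.7458.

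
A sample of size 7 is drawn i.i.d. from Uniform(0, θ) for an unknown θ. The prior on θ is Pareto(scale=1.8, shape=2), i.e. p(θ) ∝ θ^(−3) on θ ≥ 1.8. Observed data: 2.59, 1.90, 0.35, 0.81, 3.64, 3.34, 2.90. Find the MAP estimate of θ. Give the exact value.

θ̂_MAP = 3.64

The Uniform(0, θ) likelihood is θ^(−n) for θ ≥ max(xᵢ), zero otherwise. Here max(xᵢ) = 3.64.
Posterior ∝ θ^(−3) · θ^(−7) = θ^(−10) on θ ≥ max(1.8, 3.64) = 3.64.
This density is strictly decreasing in θ, so the posterior mode lies at the lower boundary of the support.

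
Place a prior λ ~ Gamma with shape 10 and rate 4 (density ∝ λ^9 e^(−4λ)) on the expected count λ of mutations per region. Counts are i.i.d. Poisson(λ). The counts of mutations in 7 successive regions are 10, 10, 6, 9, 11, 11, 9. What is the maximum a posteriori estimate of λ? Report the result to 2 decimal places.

λ̂_MAP = 6.82

Σxᵢ = 10+10+6+9+11+11+9 = 66, with n = 7.
Posterior ∝ λ^9e^(−4λ) · λ^66e^(−7λ) = λ^75e^(−11λ), i.e. Gamma(shape=76, rate=11).
The mode of a Gamma(a, b) with a ≥ 1 (shape–rate) is (a−1)/b = 75/11 ≈ 6.82.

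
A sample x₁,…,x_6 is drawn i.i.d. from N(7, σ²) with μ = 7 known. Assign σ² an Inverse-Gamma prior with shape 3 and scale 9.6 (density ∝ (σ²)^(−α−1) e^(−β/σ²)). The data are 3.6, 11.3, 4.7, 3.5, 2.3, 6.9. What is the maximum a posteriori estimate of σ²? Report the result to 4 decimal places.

σ̂²_MAP = 6.3493

Sum of squared deviations about the known mean: SS = (3.6−7)² + (11.3−7)² + (4.7−7)² + (3.5−7)² + (2.3−7)² + (6.9−7)² = 69.69.
The Normal likelihood contributes (σ²)^(−n/2) exp(−SS/(2σ²)), so the posterior is Inverse-Gamma(α + n/2, β + SS/2) = Inverse-Gamma(6, 44.445).
The mode of Inverse-Gamma(a, b) is b/(a+1) = 44.445/7 ≈ 6.3493.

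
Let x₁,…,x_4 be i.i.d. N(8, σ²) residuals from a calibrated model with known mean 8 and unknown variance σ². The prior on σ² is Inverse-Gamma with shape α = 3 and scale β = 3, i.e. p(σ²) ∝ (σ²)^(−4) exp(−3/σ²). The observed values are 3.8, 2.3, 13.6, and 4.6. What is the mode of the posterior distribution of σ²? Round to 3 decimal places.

Sum of squared deviations about the known mean: SS = (3.8−8)² + (2.3−8)² + (13.6−8)² + (4.6−8)² = 93.05.
The Normal likelihood contributes (σ²)^(−n/2) exp(−SS/(2σ²)), so the posterior is Inverse-Gamma(α + n/2, β + SS/2) = Inverse-Gamma(5, 49.525).
The mode of Inverse-Gamma(a, b) is b/(a+1) = 49.525/6 ≈ 8.254.

σ̂²_MAP = 8.254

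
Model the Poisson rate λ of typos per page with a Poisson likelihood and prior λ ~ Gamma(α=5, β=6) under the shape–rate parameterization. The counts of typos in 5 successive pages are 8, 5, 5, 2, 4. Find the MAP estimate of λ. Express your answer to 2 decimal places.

Σxᵢ = 8+5+5+2+4 = 24, with n = 5.
Posterior ∝ λ^4e^(−6λ) · λ^24e^(−5λ) = λ^28e^(−11λ), i.e. Gamma(shape=29, rate=11).
The mode of a Gamma(a, b) with a ≥ 1 (shape–rate) is (a−1)/b = 28/11 ≈ 2.55.

λ̂_MAP = 2.55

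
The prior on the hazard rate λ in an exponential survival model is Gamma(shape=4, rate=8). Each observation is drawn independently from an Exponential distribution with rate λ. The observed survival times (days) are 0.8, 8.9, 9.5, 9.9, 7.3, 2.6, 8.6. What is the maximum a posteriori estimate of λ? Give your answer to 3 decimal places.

The Exponential(rate=λ) likelihood is ∝ λ^n e^(−λΣtᵢ). Here n = 7 and Σtᵢ = 0.8 + 8.9 + 9.5 + 9.9 + 7.3 + 2.6 + 8.6 = 47.6.
Posterior ∝ λ^3e^(−8λ) · λ^7e^(−47.6λ) = λ^10e^(−55.6λ), i.e. Gamma(11, 55.6).
Mode = (a−1)/b = 10/55.6 ≈ 0.180.

λ̂_MAP = 0.180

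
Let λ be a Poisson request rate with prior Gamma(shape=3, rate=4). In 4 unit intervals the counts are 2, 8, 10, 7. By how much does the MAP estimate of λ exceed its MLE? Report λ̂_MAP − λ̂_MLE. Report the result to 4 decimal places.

MAP − MLE = -3.1250

Σxᵢ = 27. Posterior is Gamma(30, 8); MAP = (30−1)/8 = 29/8 ≈ 3.62500.
MLE = x̄ = 27/4 ≈ 6.75000.
Difference = 29/8 − 27/4 = -25/8 ≈ -3.1250.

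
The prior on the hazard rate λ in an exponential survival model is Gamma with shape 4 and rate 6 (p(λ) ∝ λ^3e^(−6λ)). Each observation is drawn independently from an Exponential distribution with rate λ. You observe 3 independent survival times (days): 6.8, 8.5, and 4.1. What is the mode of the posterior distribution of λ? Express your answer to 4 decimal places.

The Exponential(rate=λ) likelihood is ∝ λ^n e^(−λΣtᵢ). Here n = 3 and Σtᵢ = 6.8 + 8.5 + 4.1 = 19.4.
Posterior ∝ λ^3e^(−6λ) · λ^3e^(−19.4λ) = λ^6e^(−25.4λ), i.e. Gamma(7, 25.4).
Mode = (a−1)/b = 6/25.4 ≈ 0.2362.

λ̂_MAP = 0.2362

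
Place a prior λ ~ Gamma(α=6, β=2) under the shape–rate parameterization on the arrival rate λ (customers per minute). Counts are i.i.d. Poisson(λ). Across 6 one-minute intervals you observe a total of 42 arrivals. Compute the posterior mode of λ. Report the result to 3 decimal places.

Σxᵢ = 42, n = 6.
Posterior ∝ λ^5e^(−2λ) · λ^42e^(−6λ) = λ^47e^(−8λ), i.e. Gamma(shape=48, rate=8).
The mode of a Gamma(a, b) with a ≥ 1 (shape–rate) is (a−1)/b = 47/8 ≈ 5.875.

λ̂_MAP = 5.875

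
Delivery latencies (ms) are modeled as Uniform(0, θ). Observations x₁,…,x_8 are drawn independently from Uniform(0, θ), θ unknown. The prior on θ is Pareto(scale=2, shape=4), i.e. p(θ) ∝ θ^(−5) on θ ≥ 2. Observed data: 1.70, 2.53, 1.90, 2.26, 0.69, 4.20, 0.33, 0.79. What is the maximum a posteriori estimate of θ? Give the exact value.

The Uniform(0, θ) likelihood is θ^(−n) for θ ≥ max(xᵢ), zero otherwise. Here max(xᵢ) = 4.20.
Posterior ∝ θ^(−5) · θ^(−8) = θ^(−13) on θ ≥ max(2, 4.20) = 4.20.
This density is strictly decreasing in θ, so the posterior mode lies at the lower boundary of the support.

θ̂_MAP = 4.20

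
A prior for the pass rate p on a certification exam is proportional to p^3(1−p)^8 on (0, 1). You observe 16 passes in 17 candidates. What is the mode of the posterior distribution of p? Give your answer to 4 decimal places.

p̂_MAP = 0.6786

The prior density ∝ p^3(1−p)^8 is the kernel of Beta(4, 9).
Data: 16 successes in 17 trials. The binomial likelihood contributes p^16(1−p)^1, so the posterior is Beta(4+16, 9+1) = Beta(20, 10).
For Beta(a, b) with a, b > 1 the mode is (a−1)/(a+b−2) = 19/28 ≈ 0.6786.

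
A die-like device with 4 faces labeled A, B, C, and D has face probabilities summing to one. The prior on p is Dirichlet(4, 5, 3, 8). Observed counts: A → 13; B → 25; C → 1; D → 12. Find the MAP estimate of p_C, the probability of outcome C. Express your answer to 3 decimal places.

The posterior is Dirichlet(αᵢ + nᵢ) = Dirichlet(17, 30, 4, 20).
For a Dirichlet(a₁,…,a_K) with all aᵢ > 1, the mode has j-th component (aⱼ − 1)/(Σaᵢ − K).
Here Σaᵢ = 71 and K = 4, so p_C = (4 − 1)/(71 − 4) = 3/67 ≈ 0.045.

MAP estimate of p_C = 0.045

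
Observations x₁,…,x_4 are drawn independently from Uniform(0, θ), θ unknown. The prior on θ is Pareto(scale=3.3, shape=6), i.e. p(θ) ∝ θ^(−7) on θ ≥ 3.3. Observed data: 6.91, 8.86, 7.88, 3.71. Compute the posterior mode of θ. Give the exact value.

θ̂_MAP = 8.86

The Uniform(0, θ) likelihood is θ^(−n) for θ ≥ max(xᵢ), zero otherwise. Here max(xᵢ) = 8.86.
Posterior ∝ θ^(−7) · θ^(−4) = θ^(−11) on θ ≥ max(3.3, 8.86) = 8.86.
This density is strictly decreasing in θ, so the posterior mode lies at the lower boundary of the support.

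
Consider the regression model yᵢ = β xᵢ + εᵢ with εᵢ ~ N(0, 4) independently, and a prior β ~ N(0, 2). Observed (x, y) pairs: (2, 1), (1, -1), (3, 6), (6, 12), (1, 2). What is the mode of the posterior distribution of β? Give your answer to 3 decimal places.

β̂_MAP = 1.755

log p(β | y) = −Σ(yᵢ − βxᵢ)²/(2·4) − β²/(2·2) + const.
Setting the derivative to zero: Σxᵢ(yᵢ − βxᵢ)/4 − β/2 = 0, so β = Σxᵢyᵢ / (Σxᵢ² + σ²/τ²).
Σxᵢyᵢ = 2·1 + 1·(-1) + 3·6 + 6·12 + 1·2 = 93; Σxᵢ² = 51; σ²/τ² = 2.
β̂_MAP = 93 / (51 + 2) = 93/53 ≈ 1.755.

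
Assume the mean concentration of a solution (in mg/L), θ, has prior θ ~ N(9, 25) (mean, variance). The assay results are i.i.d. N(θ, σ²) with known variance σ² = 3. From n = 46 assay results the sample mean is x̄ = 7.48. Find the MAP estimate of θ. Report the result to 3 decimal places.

θ̂_MAP = 7.484

n = 46, x̄ = 7.48.
For a Normal prior and Normal likelihood with known variance, the posterior is Normal; its mode equals its mean, the precision-weighted average.
Prior precision 1/σ₀² = 1/25 = 0.04; data precision n/σ² = 46/3.
θ̂ = (0.04·9 + (46/3)·7.48) / (0.04 + 46/3) = (8629/75)/(1153/75) = 8629/1153 ≈ 7.484.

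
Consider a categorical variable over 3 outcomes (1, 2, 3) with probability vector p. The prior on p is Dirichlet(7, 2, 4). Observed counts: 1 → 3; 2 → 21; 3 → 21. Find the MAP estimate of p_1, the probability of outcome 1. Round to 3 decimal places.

MAP estimate: 0.164

The posterior is Dirichlet(αᵢ + nᵢ) = Dirichlet(10, 23, 25).
For a Dirichlet(a₁,…,a_K) with all aᵢ > 1, the mode has j-th component (aⱼ − 1)/(Σaᵢ − K).
Here Σaᵢ = 58 and K = 3, so p_1 = (10 − 1)/(58 − 3) = 9/55 ≈ 0.164.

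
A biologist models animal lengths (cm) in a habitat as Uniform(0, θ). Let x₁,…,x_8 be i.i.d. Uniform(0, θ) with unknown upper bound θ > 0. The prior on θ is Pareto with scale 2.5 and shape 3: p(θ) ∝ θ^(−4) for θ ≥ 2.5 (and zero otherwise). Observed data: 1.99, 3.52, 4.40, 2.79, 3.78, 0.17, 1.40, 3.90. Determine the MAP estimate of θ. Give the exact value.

θ̂_MAP = 4.40

The Uniform(0, θ) likelihood is θ^(−n) for θ ≥ max(xᵢ), zero otherwise. Here max(xᵢ) = 4.40.
Posterior ∝ θ^(−4) · θ^(−8) = θ^(−12) on θ ≥ max(2.5, 4.40) = 4.40.
This density is strictly decreasing in θ, so the posterior mode lies at the lower boundary of the support.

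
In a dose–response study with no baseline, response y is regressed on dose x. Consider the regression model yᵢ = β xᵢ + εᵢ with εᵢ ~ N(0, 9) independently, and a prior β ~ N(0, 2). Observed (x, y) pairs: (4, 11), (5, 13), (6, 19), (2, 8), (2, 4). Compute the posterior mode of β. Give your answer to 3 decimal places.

β̂_MAP = 2.760

log p(β | y) = −Σ(yᵢ − βxᵢ)²/(2·9) − β²/(2·2) + const.
Setting the derivative to zero: Σxᵢ(yᵢ − βxᵢ)/9 − β/2 = 0, so β = Σxᵢyᵢ / (Σxᵢ² + σ²/τ²).
Σxᵢyᵢ = 4·11 + 5·13 + 6·19 + 2·8 + 2·4 = 247; Σxᵢ² = 85; σ²/τ² = 4.5.
β̂_MAP = 247 / (85 + 4.5) = 247/89.5 ≈ 2.760.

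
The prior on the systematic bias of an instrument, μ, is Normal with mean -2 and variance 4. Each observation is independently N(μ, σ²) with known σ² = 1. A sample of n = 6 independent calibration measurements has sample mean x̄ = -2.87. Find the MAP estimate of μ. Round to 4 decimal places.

μ̂_MAP = -2.8352

n = 6, x̄ = -2.87.
For a Normal prior and Normal likelihood with known variance, the posterior is Normal; its mode equals its mean, the precision-weighted average.
Prior precision 1/σ₀² = 1/4 = 0.25; data precision n/σ² = 6/1 = 6.
μ̂ = (0.25·(-2) + 6·(-2.87)) / (0.25 + 6) = (-17.72)/6.25 = -2.8352.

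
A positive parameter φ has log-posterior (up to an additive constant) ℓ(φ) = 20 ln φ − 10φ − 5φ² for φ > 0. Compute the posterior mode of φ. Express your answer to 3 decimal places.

φ̂_MAP = 1.000

ℓ'(φ) = 20/φ − 10 − 10φ. Setting this to zero and multiplying by φ: 10φ² + 10φ − 20 = 0.
φ = (−10 + √(10² + 4·10·20)) / (2·10) = (−10 + √900) / 20 = (−10 + 30)/20 = 1.
ℓ''(φ) = −20/φ² − 10 < 0, confirming a maximum.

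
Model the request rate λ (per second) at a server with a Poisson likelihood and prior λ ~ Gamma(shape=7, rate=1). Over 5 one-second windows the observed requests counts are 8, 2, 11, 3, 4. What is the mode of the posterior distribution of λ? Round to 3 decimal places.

λ̂_MAP = 5.667

Σxᵢ = 8+2+11+3+4 = 28, with n = 5.
Posterior ∝ λ^6e^(−1λ) · λ^28e^(−5λ) = λ^34e^(−6λ), i.e. Gamma(shape=35, rate=6).
The mode of a Gamma(a, b) with a ≥ 1 (shape–rate) is (a−1)/b = 34/6 ≈ 5.667.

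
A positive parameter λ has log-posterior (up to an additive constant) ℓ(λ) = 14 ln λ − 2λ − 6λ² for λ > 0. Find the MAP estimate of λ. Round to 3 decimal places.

ℓ'(λ) = 14/λ − 2 − 12λ. Setting this to zero and multiplying by λ: 12λ² + 2λ − 14 = 0.
λ = (−2 + √(2² + 4·12·14)) / (2·12) = (−2 + √676) / 24 = (−2 + 26)/24 = 1.
ℓ''(λ) = −14/λ² − 12 < 0, confirming a maximum.

λ̂_MAP = 1.000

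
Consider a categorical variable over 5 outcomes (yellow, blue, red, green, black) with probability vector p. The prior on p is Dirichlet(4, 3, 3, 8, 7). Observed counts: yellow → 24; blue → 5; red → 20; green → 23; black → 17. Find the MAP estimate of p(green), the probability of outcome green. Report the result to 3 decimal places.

MAP estimate of p(green) = 0.275

The posterior is Dirichlet(αᵢ + nᵢ) = Dirichlet(28, 8, 23, 31, 24).
For a Dirichlet(a₁,…,a_K) with all aᵢ > 1, the mode has j-th component (aⱼ − 1)/(Σaᵢ − K).
Here Σaᵢ = 114 and K = 5, so p(green) = (31 − 1)/(114 − 5) = 30/109 ≈ 0.275.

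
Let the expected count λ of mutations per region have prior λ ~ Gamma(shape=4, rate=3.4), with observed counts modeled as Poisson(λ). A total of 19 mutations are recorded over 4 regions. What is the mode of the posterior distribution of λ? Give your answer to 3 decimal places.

λ̂_MAP = 2.973

Σxᵢ = 19, n = 4.
Posterior ∝ λ^3e^(−3.4λ) · λ^19e^(−4λ) = λ^22e^(−7.4λ), i.e. Gamma(shape=23, rate=7.4).
The mode of a Gamma(a, b) with a ≥ 1 (shape–rate) is (a−1)/b = 22/7.4 ≈ 2.973.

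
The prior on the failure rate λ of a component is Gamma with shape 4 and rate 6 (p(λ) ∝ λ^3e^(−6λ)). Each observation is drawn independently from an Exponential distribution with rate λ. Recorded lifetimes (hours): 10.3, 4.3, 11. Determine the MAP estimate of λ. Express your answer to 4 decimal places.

The Exponential(rate=λ) likelihood is ∝ λ^n e^(−λΣtᵢ). Here n = 3 and Σtᵢ = 10.3 + 4.3 + 11 = 25.6.
Posterior ∝ λ^3e^(−6λ) · λ^3e^(−25.6λ) = λ^6e^(−31.6λ), i.e. Gamma(7, 31.6).
Mode = (a−1)/b = 6/31.6 ≈ 0.1899.

λ̂_MAP = 0.1899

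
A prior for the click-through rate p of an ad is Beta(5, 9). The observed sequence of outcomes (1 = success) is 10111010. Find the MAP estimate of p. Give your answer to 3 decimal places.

p̂_MAP = 0.450

Prior: Beta(5, 9).
Data: 5 successes in 8 trials (from the sequence). The binomial likelihood contributes p^5(1−p)^3, so the posterior is Beta(5+5, 9+3) = Beta(10, 12).
For Beta(a, b) with a, b > 1 the mode is (a−1)/(a+b−2) = 9/20 ≈ 0.450.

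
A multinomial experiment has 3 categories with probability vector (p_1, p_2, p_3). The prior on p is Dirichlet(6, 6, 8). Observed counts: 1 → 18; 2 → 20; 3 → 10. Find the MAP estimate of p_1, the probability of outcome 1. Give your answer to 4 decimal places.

MAP estimate: 0.3538

The posterior is Dirichlet(αᵢ + nᵢ) = Dirichlet(24, 26, 18).
For a Dirichlet(a₁,…,a_K) with all aᵢ > 1, the mode has j-th component (aⱼ − 1)/(Σaᵢ − K).
Here Σaᵢ = 68 and K = 3, so p_1 = (24 − 1)/(68 − 3) = 23/65 ≈ 0.3538.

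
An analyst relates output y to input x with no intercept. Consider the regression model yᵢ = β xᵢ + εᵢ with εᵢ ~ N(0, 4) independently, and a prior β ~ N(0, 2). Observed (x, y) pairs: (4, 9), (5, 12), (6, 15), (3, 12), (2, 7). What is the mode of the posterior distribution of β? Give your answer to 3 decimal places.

β̂_MAP = 2.565

log p(β | y) = −Σ(yᵢ − βxᵢ)²/(2·4) − β²/(2·2) + const.
Setting the derivative to zero: Σxᵢ(yᵢ − βxᵢ)/4 − β/2 = 0, so β = Σxᵢyᵢ / (Σxᵢ² + σ²/τ²).
Σxᵢyᵢ = 4·9 + 5·12 + 6·15 + 3·12 + 2·7 = 236; Σxᵢ² = 90; σ²/τ² = 2.
β̂_MAP = 236 / (90 + 2) = 236/92 ≈ 2.565.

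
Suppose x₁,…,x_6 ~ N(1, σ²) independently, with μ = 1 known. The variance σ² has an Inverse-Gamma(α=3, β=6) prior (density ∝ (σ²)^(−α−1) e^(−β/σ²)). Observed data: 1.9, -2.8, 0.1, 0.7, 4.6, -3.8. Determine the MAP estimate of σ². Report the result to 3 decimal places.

σ̂²_MAP = 4.582

Sum of squared deviations about the known mean: SS = (1.9−1)² + (-2.8−1)² + (0.1−1)² + (0.7−1)² + (4.6−1)² + (-3.8−1)² = 52.15.
The Normal likelihood contributes (σ²)^(−n/2) exp(−SS/(2σ²)), so the posterior is Inverse-Gamma(α + n/2, β + SS/2) = Inverse-Gamma(6, 32.075).
The mode of Inverse-Gamma(a, b) is b/(a+1) = 32.075/7 ≈ 4.582.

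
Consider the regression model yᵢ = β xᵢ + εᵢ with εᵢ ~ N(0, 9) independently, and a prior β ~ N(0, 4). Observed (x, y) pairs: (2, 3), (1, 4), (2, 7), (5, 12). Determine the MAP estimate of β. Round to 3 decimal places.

log p(β | y) = −Σ(yᵢ − βxᵢ)²/(2·9) − β²/(2·4) + const.
Setting the derivative to zero: Σxᵢ(yᵢ − βxᵢ)/9 − β/4 = 0, so β = Σxᵢyᵢ / (Σxᵢ² + σ²/τ²).
Σxᵢyᵢ = 2·3 + 1·4 + 2·7 + 5·12 = 84; Σxᵢ² = 34; σ²/τ² = 2.25.
β̂_MAP = 84 / (34 + 2.25) = 84/36.25 ≈ 2.317.

β̂_MAP = 2.317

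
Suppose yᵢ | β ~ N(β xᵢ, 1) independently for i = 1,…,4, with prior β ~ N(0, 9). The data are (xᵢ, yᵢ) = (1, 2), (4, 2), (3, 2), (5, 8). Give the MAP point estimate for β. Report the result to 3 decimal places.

β̂_MAP = 1.096

log p(β | y) = −Σ(yᵢ − βxᵢ)²/(2·1) − β²/(2·9) + const.
Setting the derivative to zero: Σxᵢ(yᵢ − βxᵢ)/1 − β/9 = 0, so β = Σxᵢyᵢ / (Σxᵢ² + σ²/τ²).
Σxᵢyᵢ = 1·2 + 4·2 + 3·2 + 5·8 = 56; Σxᵢ² = 51; σ²/τ² = 1/9.
β̂_MAP = 56 / (51 + 1/9) = 56/(460/9) = 126/115 ≈ 1.096.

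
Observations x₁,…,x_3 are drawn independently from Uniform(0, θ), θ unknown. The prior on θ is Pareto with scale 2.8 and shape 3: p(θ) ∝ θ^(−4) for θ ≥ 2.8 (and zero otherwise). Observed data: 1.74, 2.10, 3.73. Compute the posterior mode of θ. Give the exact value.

θ̂_MAP = 3.73

The Uniform(0, θ) likelihood is θ^(−n) for θ ≥ max(xᵢ), zero otherwise. Here max(xᵢ) = 3.73.
Posterior ∝ θ^(−4) · θ^(−3) = θ^(−7) on θ ≥ max(2.8, 3.73) = 3.73.
This density is strictly decreasing in θ, so the posterior mode lies at the lower boundary of the support.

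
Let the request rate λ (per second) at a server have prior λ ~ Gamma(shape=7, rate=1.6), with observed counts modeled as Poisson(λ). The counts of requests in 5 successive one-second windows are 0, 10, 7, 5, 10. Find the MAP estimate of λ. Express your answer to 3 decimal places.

Σxᵢ = 0+10+7+5+10 = 32, with n = 5.
Posterior ∝ λ^6e^(−1.6λ) · λ^32e^(−5λ) = λ^38e^(−6.6λ), i.e. Gamma(shape=39, rate=6.6).
The mode of a Gamma(a, b) with a ≥ 1 (shape–rate) is (a−1)/b = 38/6.6 ≈ 5.758.

λ̂_MAP = 5.758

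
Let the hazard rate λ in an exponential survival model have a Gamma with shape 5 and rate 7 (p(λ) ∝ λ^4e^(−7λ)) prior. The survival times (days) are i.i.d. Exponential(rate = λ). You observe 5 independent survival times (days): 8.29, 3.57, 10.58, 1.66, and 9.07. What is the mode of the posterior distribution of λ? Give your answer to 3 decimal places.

The Exponential(rate=λ) likelihood is ∝ λ^n e^(−λΣtᵢ). Here n = 5 and Σtᵢ = 8.29 + 3.57 + 10.58 + 1.66 + 9.07 = 33.17.
Posterior ∝ λ^4e^(−7λ) · λ^5e^(−33.17λ) = λ^9e^(−40.17λ), i.e. Gamma(10, 40.17).
Mode = (a−1)/b = 9/40.17 ≈ 0.224.

λ̂_MAP = 0.224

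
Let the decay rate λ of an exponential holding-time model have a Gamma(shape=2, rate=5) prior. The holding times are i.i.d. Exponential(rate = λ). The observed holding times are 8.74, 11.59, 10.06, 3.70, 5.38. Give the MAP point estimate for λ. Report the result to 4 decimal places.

λ̂_MAP = 0.1349

The Exponential(rate=λ) likelihood is ∝ λ^n e^(−λΣtᵢ). Here n = 5 and Σtᵢ = 8.74 + 11.59 + 10.06 + 3.70 + 5.38 = 39.47.
Posterior ∝ λe^(−5λ) · λ^5e^(−39.47λ) = λ^6e^(−44.47λ), i.e. Gamma(7, 44.47).
Mode = (a−1)/b = 6/44.47 ≈ 0.1349.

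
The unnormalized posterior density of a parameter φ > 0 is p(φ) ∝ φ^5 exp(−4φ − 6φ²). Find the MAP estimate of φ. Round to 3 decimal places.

ℓ'(φ) = 5/φ − 4 − 12φ. Setting this to zero and multiplying by φ: 12φ² + 4φ − 5 = 0.
φ = (−4 + √(4² + 4·12·5)) / (2·12) = (−4 + √256) / 24 = (−4 + 16)/24 = 1/2.
ℓ''(φ) = −5/φ² − 12 < 0, confirming a maximum.

φ̂_MAP = 0.500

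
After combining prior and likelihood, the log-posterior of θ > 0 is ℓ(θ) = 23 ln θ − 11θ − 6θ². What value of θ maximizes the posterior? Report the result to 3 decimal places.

ℓ'(θ) = 23/θ − 11 − 12θ. Setting this to zero and multiplying by θ: 12θ² + 11θ − 23 = 0.
θ = (−11 + √(11² + 4·12·23)) / (2·12) = (−11 + √1225) / 24 = (−11 + 35)/24 = 1.
ℓ''(θ) = −23/θ² − 12 < 0, confirming a maximum.

θ̂_MAP = 1.000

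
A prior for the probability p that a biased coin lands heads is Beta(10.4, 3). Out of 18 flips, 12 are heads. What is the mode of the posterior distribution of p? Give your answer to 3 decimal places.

Prior: Beta(10.4, 3).
Data: 12 successes in 18 trials. The binomial likelihood contributes p^12(1−p)^6, so the posterior is Beta(10.4+12, 3+6) = Beta(22.4, 9).
For Beta(a, b) with a, b > 1 the mode is (a−1)/(a+b−2) = 21.4/29.4 ≈ 0.728.

p̂_MAP = 0.728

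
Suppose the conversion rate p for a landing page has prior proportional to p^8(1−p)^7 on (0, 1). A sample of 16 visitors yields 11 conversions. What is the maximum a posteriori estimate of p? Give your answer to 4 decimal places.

The prior density ∝ p^8(1−p)^7 is the kernel of Beta(9, 8).
Data: 11 successes in 16 trials. The binomial likelihood contributes p^11(1−p)^5, so the posterior is Beta(9+11, 8+5) = Beta(20, 13).
For Beta(a, b) with a, b > 1 the mode is (a−1)/(a+b−2) = 19/31 ≈ 0.6129.

p̂_MAP = 0.6129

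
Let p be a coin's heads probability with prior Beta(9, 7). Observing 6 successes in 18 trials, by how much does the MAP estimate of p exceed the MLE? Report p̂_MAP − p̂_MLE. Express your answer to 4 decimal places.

MAP − MLE = 0.1042

Posterior is Beta(15, 19); MAP = (15−1)/(34−2) = 14/32 ≈ 0.43750.
MLE ignores the prior: p̂_MLE = k/n = 6/18 ≈ 0.33333.
Difference = 14/32 − 6/18 = 5/48 ≈ 0.1042.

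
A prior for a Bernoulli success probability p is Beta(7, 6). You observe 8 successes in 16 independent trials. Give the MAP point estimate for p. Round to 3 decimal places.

p̂_MAP = 0.519

Prior: Beta(7, 6).
Data: 8 successes in 16 trials. The binomial likelihood contributes p^8(1−p)^8, so the posterior is Beta(7+8, 6+8) = Beta(15, 14).
For Beta(a, b) with a, b > 1 the mode is (a−1)/(a+b−2) = 14/27 ≈ 0.519.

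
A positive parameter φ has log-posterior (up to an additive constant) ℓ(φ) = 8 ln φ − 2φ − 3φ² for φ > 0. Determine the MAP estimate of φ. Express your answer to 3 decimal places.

φ̂_MAP = 1.000

ℓ'(φ) = 8/φ − 2 − 6φ. Setting this to zero and multiplying by φ: 6φ² + 2φ − 8 = 0.
φ = (−2 + √(2² + 4·6·8)) / (2·6) = (−2 + √196) / 12 = (−2 + 14)/12 = 1.
ℓ''(φ) = −8/φ² − 6 < 0, confirming a maximum.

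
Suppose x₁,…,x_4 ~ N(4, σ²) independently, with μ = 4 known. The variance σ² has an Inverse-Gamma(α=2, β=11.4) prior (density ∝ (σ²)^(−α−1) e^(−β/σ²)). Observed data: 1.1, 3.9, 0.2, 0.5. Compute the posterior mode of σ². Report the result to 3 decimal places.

σ̂²_MAP = 5.791

Sum of squared deviations about the known mean: SS = (1.1−4)² + (3.9−4)² + (0.2−4)² + (0.5−4)² = 35.11.
The Normal likelihood contributes (σ²)^(−n/2) exp(−SS/(2σ²)), so the posterior is Inverse-Gamma(α + n/2, β + SS/2) = Inverse-Gamma(4, 28.955).
The mode of Inverse-Gamma(a, b) is b/(a+1) = 28.955/5 ≈ 5.791.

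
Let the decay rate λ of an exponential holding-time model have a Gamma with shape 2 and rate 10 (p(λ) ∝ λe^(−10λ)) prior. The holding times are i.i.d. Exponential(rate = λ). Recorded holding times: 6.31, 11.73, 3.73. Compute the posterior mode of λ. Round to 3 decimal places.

The Exponential(rate=λ) likelihood is ∝ λ^n e^(−λΣtᵢ). Here n = 3 and Σtᵢ = 6.31 + 11.73 + 3.73 = 21.77.
Posterior ∝ λe^(−10λ) · λ^3e^(−21.77λ) = λ^4e^(−31.77λ), i.e. Gamma(5, 31.77).
Mode = (a−1)/b = 4/31.77 ≈ 0.126.

λ̂_MAP = 0.126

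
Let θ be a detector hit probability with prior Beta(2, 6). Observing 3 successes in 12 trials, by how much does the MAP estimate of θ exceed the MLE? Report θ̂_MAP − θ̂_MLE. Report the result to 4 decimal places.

Posterior is Beta(5, 15); MAP = (5−1)/(20−2) = 4/18 ≈ 0.22222.
MLE ignores the prior: θ̂_MLE = k/n = 3/12 ≈ 0.25000.
Difference = 4/18 − 3/12 = -1/36 ≈ -0.0278.

MAP − MLE = -0.0278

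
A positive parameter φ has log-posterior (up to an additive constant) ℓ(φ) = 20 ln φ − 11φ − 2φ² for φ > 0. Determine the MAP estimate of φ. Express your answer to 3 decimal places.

φ̂_MAP = 1.250

ℓ'(φ) = 20/φ − 11 − 4φ. Setting this to zero and multiplying by φ: 4φ² + 11φ − 20 = 0.
φ = (−11 + √(11² + 4·4·20)) / (2·4) = (−11 + √441) / 8 = (−11 + 21)/8 = 5/4.
ℓ''(φ) = −20/φ² − 4 < 0, confirming a maximum.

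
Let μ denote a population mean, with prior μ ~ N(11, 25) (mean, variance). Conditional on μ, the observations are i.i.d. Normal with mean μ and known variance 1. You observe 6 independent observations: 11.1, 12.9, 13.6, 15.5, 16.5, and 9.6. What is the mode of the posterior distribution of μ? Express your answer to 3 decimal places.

μ̂_MAP = 13.185

n = 6; x̄ = (11.1 + 12.9 + 13.6 + 15.5 + 16.5 + 9.6)/6 = 79.2/6 = 13.2.
For a Normal prior and Normal likelihood with known variance, the posterior is Normal; its mode equals its mean, the precision-weighted average.
Prior precision 1/σ₀² = 1/25 = 0.04; data precision n/σ² = 6/1 = 6.
μ̂ = (0.04·11 + 6·13.2) / (0.04 + 6) = 79.64/6.04 = 1991/151 ≈ 13.185.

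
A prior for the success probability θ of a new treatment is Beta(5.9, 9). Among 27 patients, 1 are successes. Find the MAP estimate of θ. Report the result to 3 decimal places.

Prior: Beta(5.9, 9).
Data: 1 success in 27 trials. The binomial likelihood contributes θ(1−θ)^26, so the posterior is Beta(5.9+1, 9+26) = Beta(6.9, 35).
For Beta(a, b) with a, b > 1 the mode is (a−1)/(a+b−2) = 5.9/39.9 ≈ 0.148.

θ̂_MAP = 0.148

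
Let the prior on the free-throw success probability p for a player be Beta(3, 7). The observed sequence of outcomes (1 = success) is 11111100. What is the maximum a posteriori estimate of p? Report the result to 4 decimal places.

Prior: Beta(3, 7).
Data: 6 successes in 8 trials (from the sequence). The binomial likelihood contributes p^6(1−p)^2, so the posterior is Beta(3+6, 7+2) = Beta(9, 9).
For Beta(a, b) with a, b > 1 the mode is (a−1)/(a+b−2) = 8/16 ≈ 0.5000.

p̂_MAP = 0.5000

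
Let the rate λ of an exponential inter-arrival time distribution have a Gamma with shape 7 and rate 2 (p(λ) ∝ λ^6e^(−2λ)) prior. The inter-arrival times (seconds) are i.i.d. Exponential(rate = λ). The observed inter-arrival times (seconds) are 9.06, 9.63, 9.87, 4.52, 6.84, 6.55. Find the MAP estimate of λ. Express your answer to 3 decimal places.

λ̂_MAP = 0.248

The Exponential(rate=λ) likelihood is ∝ λ^n e^(−λΣtᵢ). Here n = 6 and Σtᵢ = 9.06 + 9.63 + 9.87 + 4.52 + 6.84 + 6.55 = 46.47.
Posterior ∝ λ^6e^(−2λ) · λ^6e^(−46.47λ) = λ^12e^(−48.47λ), i.e. Gamma(13, 48.47).
Mode = (a−1)/b = 12/48.47 ≈ 0.248.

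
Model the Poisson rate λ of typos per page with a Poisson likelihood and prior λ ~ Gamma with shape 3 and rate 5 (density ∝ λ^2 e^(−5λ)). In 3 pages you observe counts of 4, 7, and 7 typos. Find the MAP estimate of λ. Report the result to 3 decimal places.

λ̂_MAP = 2.500

Σxᵢ = 4+7+7 = 18, with n = 3.
Posterior ∝ λ^2e^(−5λ) · λ^18e^(−3λ) = λ^20e^(−8λ), i.e. Gamma(shape=21, rate=8).
The mode of a Gamma(a, b) with a ≥ 1 (shape–rate) is (a−1)/b = 20/8 ≈ 2.500.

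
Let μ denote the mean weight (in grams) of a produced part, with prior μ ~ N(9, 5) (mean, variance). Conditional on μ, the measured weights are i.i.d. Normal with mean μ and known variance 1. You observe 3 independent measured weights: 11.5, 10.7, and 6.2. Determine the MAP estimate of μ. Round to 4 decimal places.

μ̂_MAP = 9.4375

n = 3; x̄ = (11.5 + 10.7 + 6.2)/3 = 28.4/3 = 142/15 ≈ 9.4667.
For a Normal prior and Normal likelihood with known variance, the posterior is Normal; its mode equals its mean, the precision-weighted average.
Prior precision 1/σ₀² = 1/5 = 0.2; data precision n/σ² = 3/1 = 3.
μ̂ = (0.2·9 + 3·(142/15)) / (0.2 + 3) = 30.2/3.2 = 9.4375.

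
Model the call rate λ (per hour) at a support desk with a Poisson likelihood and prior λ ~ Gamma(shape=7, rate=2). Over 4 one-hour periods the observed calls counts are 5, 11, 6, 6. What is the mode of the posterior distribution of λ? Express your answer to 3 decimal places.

λ̂_MAP = 5.667

Σxᵢ = 5+11+6+6 = 28, with n = 4.
Posterior ∝ λ^6e^(−2λ) · λ^28e^(−4λ) = λ^34e^(−6λ), i.e. Gamma(shape=35, rate=6).
The mode of a Gamma(a, b) with a ≥ 1 (shape–rate) is (a−1)/b = 34/6 ≈ 5.667.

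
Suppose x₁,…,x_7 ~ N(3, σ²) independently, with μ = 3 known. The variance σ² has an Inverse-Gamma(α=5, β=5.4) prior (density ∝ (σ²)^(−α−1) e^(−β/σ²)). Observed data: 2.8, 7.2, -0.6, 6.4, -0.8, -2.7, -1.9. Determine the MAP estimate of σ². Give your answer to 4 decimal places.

Sum of squared deviations about the known mean: SS = (2.8−3)² + (7.2−3)² + (-0.6−3)² + (6.4−3)² + (-0.8−3)² + (-2.7−3)² + (-1.9−3)² = 113.14.
The Normal likelihood contributes (σ²)^(−n/2) exp(−SS/(2σ²)), so the posterior is Inverse-Gamma(α + n/2, β + SS/2) = Inverse-Gamma(8.5, 61.97).
The mode of Inverse-Gamma(a, b) is b/(a+1) = 61.97/9.5 ≈ 6.5232.

σ̂²_MAP = 6.5232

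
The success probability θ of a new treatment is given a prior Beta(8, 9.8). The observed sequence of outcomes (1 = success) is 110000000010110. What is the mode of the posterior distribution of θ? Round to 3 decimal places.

Prior: Beta(8, 9.8).
Data: 5 successes in 15 trials (from the sequence). The binomial likelihood contributes θ^5(1−θ)^10, so the posterior is Beta(8+5, 9.8+10) = Beta(13, 19.8).
For Beta(a, b) with a, b > 1 the mode is (a−1)/(a+b−2) = 12/30.8 ≈ 0.390.

θ̂_MAP = 0.390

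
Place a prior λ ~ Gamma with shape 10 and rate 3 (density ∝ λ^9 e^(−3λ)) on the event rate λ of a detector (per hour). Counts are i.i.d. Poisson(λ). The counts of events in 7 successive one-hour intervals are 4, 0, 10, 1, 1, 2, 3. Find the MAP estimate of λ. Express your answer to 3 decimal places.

λ̂_MAP = 3.000

Σxᵢ = 4+0+10+1+1+2+3 = 21, with n = 7.
Posterior ∝ λ^9e^(−3λ) · λ^21e^(−7λ) = λ^30e^(−10λ), i.e. Gamma(shape=31, rate=10).
The mode of a Gamma(a, b) with a ≥ 1 (shape–rate) is (a−1)/b = 30/10 ≈ 3.000.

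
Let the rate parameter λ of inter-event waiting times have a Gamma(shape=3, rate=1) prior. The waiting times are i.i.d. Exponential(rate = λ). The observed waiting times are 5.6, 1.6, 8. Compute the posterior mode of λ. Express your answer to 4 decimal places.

λ̂_MAP = 0.3086

The Exponential(rate=λ) likelihood is ∝ λ^n e^(−λΣtᵢ). Here n = 3 and Σtᵢ = 5.6 + 1.6 + 8 = 15.2.
Posterior ∝ λ^2e^(−1λ) · λ^3e^(−15.2λ) = λ^5e^(−16.2λ), i.e. Gamma(6, 16.2).
Mode = (a−1)/b = 5/16.2 ≈ 0.3086.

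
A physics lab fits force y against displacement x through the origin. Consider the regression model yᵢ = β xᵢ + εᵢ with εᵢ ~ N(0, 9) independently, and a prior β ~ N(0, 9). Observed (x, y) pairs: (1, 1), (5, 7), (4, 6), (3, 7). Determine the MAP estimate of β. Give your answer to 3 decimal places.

β̂_MAP = 1.558

log p(β | y) = −Σ(yᵢ − βxᵢ)²/(2·9) − β²/(2·9) + const.
Setting the derivative to zero: Σxᵢ(yᵢ − βxᵢ)/9 − β/9 = 0, so β = Σxᵢyᵢ / (Σxᵢ² + σ²/τ²).
Σxᵢyᵢ = 1·1 + 5·7 + 4·6 + 3·7 = 81; Σxᵢ² = 51; σ²/τ² = 1.
β̂_MAP = 81 / (51 + 1) = 81/52 ≈ 1.558.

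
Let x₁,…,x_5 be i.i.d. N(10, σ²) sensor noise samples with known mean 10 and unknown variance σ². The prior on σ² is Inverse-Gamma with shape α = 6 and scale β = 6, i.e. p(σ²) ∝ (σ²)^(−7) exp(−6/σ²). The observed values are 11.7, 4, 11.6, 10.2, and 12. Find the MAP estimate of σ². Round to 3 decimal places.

Sum of squared deviations about the known mean: SS = (11.7−10)² + (4−10)² + (11.6−10)² + (10.2−10)² + (12−10)² = 45.49.
The Normal likelihood contributes (σ²)^(−n/2) exp(−SS/(2σ²)), so the posterior is Inverse-Gamma(α + n/2, β + SS/2) = Inverse-Gamma(8.5, 28.745).
The mode of Inverse-Gamma(a, b) is b/(a+1) = 28.745/9.5 ≈ 3.026.

σ̂²_MAP = 3.026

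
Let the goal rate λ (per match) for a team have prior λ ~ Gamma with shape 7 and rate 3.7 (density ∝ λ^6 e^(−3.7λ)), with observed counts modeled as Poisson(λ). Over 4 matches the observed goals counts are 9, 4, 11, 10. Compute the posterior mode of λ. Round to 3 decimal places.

Σxᵢ = 9+4+11+10 = 34, with n = 4.
Posterior ∝ λ^6e^(−3.7λ) · λ^34e^(−4λ) = λ^40e^(−7.7λ), i.e. Gamma(shape=41, rate=7.7).
The mode of a Gamma(a, b) with a ≥ 1 (shape–rate) is (a−1)/b = 40/7.7 ≈ 5.195.

λ̂_MAP = 5.195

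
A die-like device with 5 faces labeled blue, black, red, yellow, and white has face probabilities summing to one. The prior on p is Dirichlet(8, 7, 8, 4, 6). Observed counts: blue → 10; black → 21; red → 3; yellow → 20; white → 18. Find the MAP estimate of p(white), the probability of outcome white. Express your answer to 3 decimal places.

The posterior is Dirichlet(αᵢ + nᵢ) = Dirichlet(18, 28, 11, 24, 24).
For a Dirichlet(a₁,…,a_K) with all aᵢ > 1, the mode has j-th component (aⱼ − 1)/(Σaᵢ − K).
Here Σaᵢ = 105 and K = 5, so p(white) = (24 − 1)/(105 − 5) = 23/100 ≈ 0.230.

MAP estimate of p(white) = 0.230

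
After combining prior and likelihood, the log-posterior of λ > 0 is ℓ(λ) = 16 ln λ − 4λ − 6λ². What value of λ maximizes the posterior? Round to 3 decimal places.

ℓ'(λ) = 16/λ − 4 − 12λ. Setting this to zero and multiplying by λ: 12λ² + 4λ − 16 = 0.
λ = (−4 + √(4² + 4·12·16)) / (2·12) = (−4 + √784) / 24 = (−4 + 28)/24 = 1.
ℓ''(λ) = −16/λ² − 12 < 0, confirming a maximum.

λ̂_MAP = 1.000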